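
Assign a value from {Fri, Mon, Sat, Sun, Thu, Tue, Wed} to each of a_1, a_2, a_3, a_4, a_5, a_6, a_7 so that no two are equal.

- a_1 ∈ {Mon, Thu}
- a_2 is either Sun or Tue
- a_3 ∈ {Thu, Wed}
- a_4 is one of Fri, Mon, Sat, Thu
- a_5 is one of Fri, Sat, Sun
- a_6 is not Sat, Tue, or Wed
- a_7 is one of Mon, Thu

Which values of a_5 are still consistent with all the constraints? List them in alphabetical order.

Fri, Sat, Sun

The 7 variables draw from only 7 values {Fri, Mon, Sat, Sun, Thu, Tue, Wed}, so each is used; only a_2 can be Tue, hence a_2 = Tue.
Among the 6 still-open variables, Wed fits only a_3 (and all 6 values in {Fri, Mon, Sat, Sun, Thu, Wed} must be used), so a_3 = Wed.
The 2 variables a_1 and a_7 are confined to {Mon, Thu}, which locks those values in; drop them from a_4, a_6.
No further eliminations apply; a_5 can still be any of Fri, Sat, Sun.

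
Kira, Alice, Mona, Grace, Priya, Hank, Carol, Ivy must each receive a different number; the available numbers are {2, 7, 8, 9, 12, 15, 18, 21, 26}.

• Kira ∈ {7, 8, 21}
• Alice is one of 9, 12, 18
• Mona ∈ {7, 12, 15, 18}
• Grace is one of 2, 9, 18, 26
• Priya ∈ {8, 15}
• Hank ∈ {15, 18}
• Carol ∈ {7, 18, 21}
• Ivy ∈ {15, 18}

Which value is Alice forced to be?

9

The 2 variables Hank and Ivy are confined to {15, 18}, which locks those values in; drop them from Alice, Mona, Grace, Priya, Carol.
Priya must be 8 (only option left). Eliminate 8 elsewhere: Kira.
The 2 variables Kira and Carol are confined to {7, 21}, which locks those values in; drop them from Mona.
That leaves Mona = 12. So Alice can't be 12.
So Alice = 9.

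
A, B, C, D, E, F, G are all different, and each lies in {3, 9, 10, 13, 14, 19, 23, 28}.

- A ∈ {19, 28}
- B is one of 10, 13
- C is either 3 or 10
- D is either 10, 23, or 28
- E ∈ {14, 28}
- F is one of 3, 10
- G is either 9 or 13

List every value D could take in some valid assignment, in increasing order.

C and F between them cover only {3, 10} — a naked pair. Remove those values from B, D.
That leaves B = 13. Strike 13 from G.
G must be 9 (only option left).
No further eliminations apply; D can still be any of 23, 28.

23, 28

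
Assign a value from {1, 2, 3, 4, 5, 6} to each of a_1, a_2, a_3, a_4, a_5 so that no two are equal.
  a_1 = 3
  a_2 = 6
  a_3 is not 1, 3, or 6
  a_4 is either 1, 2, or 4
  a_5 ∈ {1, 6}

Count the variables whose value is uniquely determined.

a_1's domain is down to {3}, so a_1 = 3.
That leaves a_2 = 6. So a_5 can't be 6.
a_5's domain is down to {1}, so a_5 = 1. Eliminate 1 elsewhere: a_4.
Determined: a_1=3, a_2=6, a_5=1. The other variables each still have more than one consistent value. That makes 3.

3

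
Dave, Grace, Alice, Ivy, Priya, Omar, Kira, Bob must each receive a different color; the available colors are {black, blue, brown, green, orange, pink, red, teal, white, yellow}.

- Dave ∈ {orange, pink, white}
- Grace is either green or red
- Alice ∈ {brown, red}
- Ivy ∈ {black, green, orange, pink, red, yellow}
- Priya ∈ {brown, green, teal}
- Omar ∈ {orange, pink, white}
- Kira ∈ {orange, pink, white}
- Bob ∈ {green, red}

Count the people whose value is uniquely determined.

Grace and Bob between them cover only {green, red} — a naked pair. Remove those values from Alice, Ivy, Priya.
Alice must be brown (only option left). So Priya can't be brown.
Priya must be teal (only option left).
Dave, Omar, Kira between them cover only {orange, pink, white} — a naked triple. Remove those values from Ivy.
Determined: Alice=brown, Priya=teal. The other people each still have more than one consistent value. That makes 2.

2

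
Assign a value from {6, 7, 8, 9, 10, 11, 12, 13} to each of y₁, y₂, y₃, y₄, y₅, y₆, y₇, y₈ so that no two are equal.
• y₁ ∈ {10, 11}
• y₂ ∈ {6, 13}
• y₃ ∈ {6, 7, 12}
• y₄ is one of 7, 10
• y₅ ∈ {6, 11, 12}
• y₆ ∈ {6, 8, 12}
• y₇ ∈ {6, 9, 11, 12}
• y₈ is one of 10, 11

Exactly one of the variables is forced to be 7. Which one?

The 8 variables draw from only 8 values {6, 7, 8, 9, 10, 11, 12, 13}, so each is used; only y₆ can be 8, hence y₆ = 8.
The 7 still-open variables together cover exactly {6, 7, 9, 10, 11, 12, 13} — 7 values for 7 variables — and 9 appears only in y₇'s list, so y₇ = 9.
The 6 still-open variables draw from only 6 values {6, 7, 10, 11, 12, 13}, so each is used; only y₂ can be 13, hence y₂ = 13.
The 2 variables y₁ and y₈ are confined to {10, 11}, which locks those values in; drop them from y₄, y₅.
So 7 goes to y₄.

y₄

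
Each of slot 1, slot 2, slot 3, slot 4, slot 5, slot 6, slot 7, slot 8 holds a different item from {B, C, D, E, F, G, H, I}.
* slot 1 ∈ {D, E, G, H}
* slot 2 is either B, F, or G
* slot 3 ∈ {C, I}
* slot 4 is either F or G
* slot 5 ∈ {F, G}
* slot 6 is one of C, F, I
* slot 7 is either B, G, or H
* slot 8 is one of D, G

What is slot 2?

B

The 8 variables together cover exactly {B, C, D, E, F, G, H, I} — 8 values for 8 variables — and E appears only in slot 1's list, so slot 1 = E.
The 7 still-open variables together cover exactly {B, C, D, F, G, H, I} — 7 values for 7 variables — and D appears only in slot 8's list, so slot 8 = D.
The 6 still-open variables draw from only 6 values {B, C, F, G, H, I}, so each is used; only slot 7 can be H, hence slot 7 = H.
The 5 still-open variables together cover exactly {B, C, F, G, I} — 5 values for 5 variables — and B appears only in slot 2's list, so slot 2 = B.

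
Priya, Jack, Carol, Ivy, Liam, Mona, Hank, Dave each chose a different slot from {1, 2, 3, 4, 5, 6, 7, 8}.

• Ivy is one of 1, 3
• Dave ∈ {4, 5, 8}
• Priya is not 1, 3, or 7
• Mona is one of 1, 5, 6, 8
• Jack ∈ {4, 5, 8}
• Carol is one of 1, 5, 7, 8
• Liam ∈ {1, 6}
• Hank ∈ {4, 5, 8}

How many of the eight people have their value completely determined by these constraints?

3

The 8 variables draw from only 8 values {1, 2, 3, 4, 5, 6, 7, 8}, so each is used; only Priya can be 2, hence Priya = 2.
The 7 still-open variables draw from only 7 values {1, 3, 4, 5, 6, 7, 8}, so each is used; only Ivy can be 3, hence Ivy = 3.
The 6 still-open variables draw from only 6 values {1, 4, 5, 6, 7, 8}, so each is used; only Carol can be 7, hence Carol = 7.
The 3 variables Jack, Hank, Dave are confined to {4, 5, 8}, which locks those values in; drop them from Mona.
Determined: Priya=2, Carol=7, Ivy=3. The other people each still have more than one consistent value. That makes 3.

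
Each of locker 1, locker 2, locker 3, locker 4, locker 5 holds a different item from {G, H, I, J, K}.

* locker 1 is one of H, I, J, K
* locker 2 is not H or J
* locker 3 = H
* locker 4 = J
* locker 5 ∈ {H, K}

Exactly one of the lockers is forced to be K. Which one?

locker 5

locker 3's domain is down to {H}, so locker 3 = H. Remove H from locker 1, locker 5.
So K goes to locker 5.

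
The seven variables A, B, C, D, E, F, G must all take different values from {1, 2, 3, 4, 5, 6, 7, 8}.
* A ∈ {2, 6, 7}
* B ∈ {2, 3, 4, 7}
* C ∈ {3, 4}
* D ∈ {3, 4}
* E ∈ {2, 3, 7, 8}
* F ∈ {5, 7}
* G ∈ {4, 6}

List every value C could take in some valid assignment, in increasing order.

3, 4

The 7 variables draw from only 7 values {2, 3, 4, 5, 6, 7, 8}, so each is used; only F can be 5, hence F = 5.
Among the 6 still-open variables, 8 fits only E (and all 6 values in {2, 3, 4, 6, 7, 8} must be used), so E = 8.
The 2 variables C and D are confined to {3, 4}, which locks those values in; drop them from B, G.
That leaves G = 6. Eliminate 6 elsewhere: A.
No further eliminations apply; C can still be any of 3, 4.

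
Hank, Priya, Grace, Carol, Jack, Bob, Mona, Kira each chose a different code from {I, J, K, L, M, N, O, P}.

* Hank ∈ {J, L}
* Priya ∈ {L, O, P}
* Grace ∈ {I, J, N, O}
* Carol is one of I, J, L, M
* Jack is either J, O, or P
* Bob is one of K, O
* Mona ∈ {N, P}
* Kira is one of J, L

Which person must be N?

Among the 8 variables, K fits only Bob (and all 8 values in {I, J, K, L, M, N, O, P} must be used), so Bob = K.
The 7 still-open variables together cover exactly {I, J, L, M, N, O, P} — 7 values for 7 variables — and M appears only in Carol's list, so Carol = M.
Among the 6 still-open variables, I fits only Grace (and all 6 values in {I, J, L, N, O, P} must be used), so Grace = I.
Among the 5 still-open variables, N fits only Mona (and all 5 values in {J, L, N, O, P} must be used), so Mona = N.

Mona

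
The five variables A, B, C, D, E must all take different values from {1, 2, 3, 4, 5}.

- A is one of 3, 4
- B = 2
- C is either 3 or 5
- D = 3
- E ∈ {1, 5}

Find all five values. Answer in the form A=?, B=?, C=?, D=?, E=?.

A=4, B=2, C=5, D=3, E=1

B must be 2 (only option left).
D has just one choice, so D = 3. So A, C can't be 3.
A's domain is down to {4}, so A = 4.
C must be 5 (only option left). Remove 5 from E.
E's domain is down to {1}, so E = 1.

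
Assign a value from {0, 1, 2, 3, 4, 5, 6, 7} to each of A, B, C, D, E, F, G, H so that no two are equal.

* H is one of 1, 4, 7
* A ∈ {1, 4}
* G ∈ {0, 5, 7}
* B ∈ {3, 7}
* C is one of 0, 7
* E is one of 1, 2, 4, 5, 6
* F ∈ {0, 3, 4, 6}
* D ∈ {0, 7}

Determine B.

3

The 8 variables together cover exactly {0, 1, 2, 3, 4, 5, 6, 7} — 8 values for 8 variables — and 2 appears only in E's list, so E = 2.
Among the 7 still-open variables, 5 fits only G (and all 7 values in {0, 1, 3, 4, 5, 6, 7} must be used), so G = 5.
The 6 still-open variables together cover exactly {0, 1, 3, 4, 6, 7} — 6 values for 6 variables — and 6 appears only in F's list, so F = 6.
The 5 still-open variables draw from only 5 values {0, 1, 3, 4, 7}, so each is used; only B can be 3, hence B = 3.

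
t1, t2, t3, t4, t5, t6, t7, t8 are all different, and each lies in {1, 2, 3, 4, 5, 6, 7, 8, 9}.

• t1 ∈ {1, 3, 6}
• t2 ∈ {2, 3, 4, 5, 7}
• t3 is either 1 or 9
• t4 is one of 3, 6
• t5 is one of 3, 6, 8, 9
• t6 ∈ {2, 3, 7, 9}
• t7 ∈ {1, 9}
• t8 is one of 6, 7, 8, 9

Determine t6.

The 2 variables t3 and t7 are confined to {1, 9}, which locks those values in; drop them from t1, t5, t6, t8.
t1 and t4 share exactly the 2 values {3, 6}; by pigeonhole those values go to them, so strike 3, 6 from t2, t5, t6, t8.
t5's domain is down to {8}, so t5 = 8. Remove 8 from t8.
That leaves t8 = 7. Eliminate 7 elsewhere: t2, t6.
So t6 = 2.

2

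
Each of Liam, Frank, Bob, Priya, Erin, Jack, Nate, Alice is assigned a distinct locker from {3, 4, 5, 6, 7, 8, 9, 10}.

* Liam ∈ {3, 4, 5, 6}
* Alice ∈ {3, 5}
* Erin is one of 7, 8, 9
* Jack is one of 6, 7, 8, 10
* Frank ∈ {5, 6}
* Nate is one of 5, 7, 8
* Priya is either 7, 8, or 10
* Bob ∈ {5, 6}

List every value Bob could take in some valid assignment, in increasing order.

5, 6

The 8 variables draw from only 8 values {3, 4, 5, 6, 7, 8, 9, 10}, so each is used; only Liam can be 4, hence Liam = 4.
The 7 still-open variables draw from only 7 values {3, 5, 6, 7, 8, 9, 10}, so each is used; only Alice can be 3, hence Alice = 3.
The 6 still-open variables together cover exactly {5, 6, 7, 8, 9, 10} — 6 values for 6 variables — and 9 appears only in Erin's list, so Erin = 9.
Frank and Bob share exactly the 2 values {5, 6}; by pigeonhole those values go to them, so strike 5, 6 from Jack, Nate.
No further eliminations apply; Bob can still be any of 5, 6.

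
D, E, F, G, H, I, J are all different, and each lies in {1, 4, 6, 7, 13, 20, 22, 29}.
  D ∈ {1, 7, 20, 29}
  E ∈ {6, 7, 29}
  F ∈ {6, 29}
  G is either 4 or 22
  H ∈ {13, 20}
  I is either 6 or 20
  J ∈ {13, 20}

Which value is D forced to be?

1

The 2 variables H and J are confined to {13, 20}, which locks those values in; drop them from D, I.
I has just one choice, so I = 6. So E, F can't be 6.
F must be 29 (only option left). Strike 29 from D, E.
E has just one choice, so E = 7. So D can't be 7.
So D = 1.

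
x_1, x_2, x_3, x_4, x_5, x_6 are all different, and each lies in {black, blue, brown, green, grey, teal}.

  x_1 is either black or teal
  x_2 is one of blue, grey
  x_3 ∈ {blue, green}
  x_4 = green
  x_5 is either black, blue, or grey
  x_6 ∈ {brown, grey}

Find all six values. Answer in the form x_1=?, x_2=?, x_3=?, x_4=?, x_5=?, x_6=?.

x_4's domain is down to {green}, so x_4 = green. Strike green from x_3.
x_3 has just one choice, so x_3 = blue. Eliminate blue elsewhere: x_2, x_5.
x_2 has just one choice, so x_2 = grey. Strike grey from x_5, x_6.
x_5 must be black (only option left). So x_1 can't be black.
x_6's domain is down to {brown}, so x_6 = brown.
x_1's domain is down to {teal}, so x_1 = teal.

x_1=teal, x_2=grey, x_3=blue, x_4=green, x_5=black, x_6=brown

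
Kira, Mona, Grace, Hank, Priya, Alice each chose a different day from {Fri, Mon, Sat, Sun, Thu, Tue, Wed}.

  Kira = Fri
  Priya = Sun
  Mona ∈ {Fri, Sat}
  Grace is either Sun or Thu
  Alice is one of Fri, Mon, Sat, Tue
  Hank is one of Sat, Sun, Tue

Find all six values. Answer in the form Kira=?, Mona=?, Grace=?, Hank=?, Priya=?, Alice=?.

Kira=Fri, Mona=Sat, Grace=Thu, Hank=Tue, Priya=Sun, Alice=Mon

Kira has just one choice, so Kira = Fri. Strike Fri from Mona, Alice.
Mona has just one choice, so Mona = Sat. Strike Sat from Hank, Alice.
Priya's domain is down to {Sun}, so Priya = Sun. Eliminate Sun elsewhere: Grace, Hank.
Grace has just one choice, so Grace = Thu.
Hank has just one choice, so Hank = Tue. Remove Tue from Alice.
Alice has just one choice, so Alice = Mon.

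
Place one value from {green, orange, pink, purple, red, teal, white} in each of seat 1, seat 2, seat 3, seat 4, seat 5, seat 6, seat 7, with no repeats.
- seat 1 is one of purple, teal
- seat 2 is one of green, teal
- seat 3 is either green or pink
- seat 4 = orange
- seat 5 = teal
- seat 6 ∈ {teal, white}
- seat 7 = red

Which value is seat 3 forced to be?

pink

seat 4 has just one choice, so seat 4 = orange.
seat 5 must be teal (only option left). Eliminate teal elsewhere: seat 1, seat 2, seat 6.
seat 6 must be white (only option left).
That leaves seat 7 = red.
seat 1 has just one choice, so seat 1 = purple.
seat 2 must be green (only option left). Strike green from seat 3.
So seat 3 = pink.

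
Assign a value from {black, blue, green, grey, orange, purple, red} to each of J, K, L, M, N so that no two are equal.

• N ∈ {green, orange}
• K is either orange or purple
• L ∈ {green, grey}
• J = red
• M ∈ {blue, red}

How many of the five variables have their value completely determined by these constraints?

J must be red (only option left). Remove red from M.
M has just one choice, so M = blue.
Determined: J=red, M=blue. The other variables each still have more than one consistent value. That makes 2.

2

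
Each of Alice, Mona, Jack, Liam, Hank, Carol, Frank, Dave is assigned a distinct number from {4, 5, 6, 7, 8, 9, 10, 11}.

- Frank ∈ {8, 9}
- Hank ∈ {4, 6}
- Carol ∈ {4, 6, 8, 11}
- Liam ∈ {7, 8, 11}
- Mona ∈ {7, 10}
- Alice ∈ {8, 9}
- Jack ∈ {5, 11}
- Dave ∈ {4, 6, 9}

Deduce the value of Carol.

11

The 8 variables draw from only 8 values {4, 5, 6, 7, 8, 9, 10, 11}, so each is used; only Jack can be 5, hence Jack = 5.
Among the 7 still-open variables, 10 fits only Mona (and all 7 values in {4, 6, 7, 8, 9, 10, 11} must be used), so Mona = 10.
The 6 still-open variables together cover exactly {4, 6, 7, 8, 9, 11} — 6 values for 6 variables — and 7 appears only in Liam's list, so Liam = 7.
Among the 5 still-open variables, 11 fits only Carol (and all 5 values in {4, 6, 8, 9, 11} must be used), so Carol = 11.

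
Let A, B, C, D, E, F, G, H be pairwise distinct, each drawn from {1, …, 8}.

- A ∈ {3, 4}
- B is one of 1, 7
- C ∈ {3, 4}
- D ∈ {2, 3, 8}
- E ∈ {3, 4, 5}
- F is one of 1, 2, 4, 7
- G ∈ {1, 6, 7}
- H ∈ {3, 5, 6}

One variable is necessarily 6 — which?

H

The 8 variables together cover exactly {1, 2, 3, 4, 5, 6, 7, 8} — 8 values for 8 variables — and 8 appears only in D's list, so D = 8.
Among the 7 still-open variables, 2 fits only F (and all 7 values in {1, 2, 3, 4, 5, 6, 7} must be used), so F = 2.
A and C share exactly the 2 values {3, 4}; by pigeonhole those values go to them, so strike 3, 4 from E, H.
E's domain is down to {5}, so E = 5. Strike 5 from H.
So 6 goes to H.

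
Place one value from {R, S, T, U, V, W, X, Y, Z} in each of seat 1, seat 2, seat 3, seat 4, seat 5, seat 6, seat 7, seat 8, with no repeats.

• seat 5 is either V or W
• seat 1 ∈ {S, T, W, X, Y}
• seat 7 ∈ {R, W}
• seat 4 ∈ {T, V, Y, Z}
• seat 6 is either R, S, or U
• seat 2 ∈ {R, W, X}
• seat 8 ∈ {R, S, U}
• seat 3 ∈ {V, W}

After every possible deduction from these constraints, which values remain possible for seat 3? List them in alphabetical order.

V, W

The 2 variables seat 3 and seat 5 are confined to {V, W}, which locks those values in; drop them from seat 1, seat 2, seat 4, seat 7.
seat 7's domain is down to {R}, so seat 7 = R. Eliminate R elsewhere: seat 2, seat 6, seat 8.
seat 2 has just one choice, so seat 2 = X. So seat 1 can't be X.
seat 6 and seat 8 share exactly the 2 values {S, U}; by pigeonhole those values go to them, so strike S, U from seat 1.
No further eliminations apply; seat 3 can still be any of V, W.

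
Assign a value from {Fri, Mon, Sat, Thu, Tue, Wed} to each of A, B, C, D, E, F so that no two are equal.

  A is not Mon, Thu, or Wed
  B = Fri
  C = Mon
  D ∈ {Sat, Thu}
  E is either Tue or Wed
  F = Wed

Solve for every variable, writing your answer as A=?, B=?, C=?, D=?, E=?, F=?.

B has just one choice, so B = Fri. Strike Fri from A.
C must be Mon (only option left).
F must be Wed (only option left). Eliminate Wed elsewhere: E.
E has just one choice, so E = Tue. Strike Tue from A.
A must be Sat (only option left). So D can't be Sat.
D must be Thu (only option left).

A=Sat, B=Fri, C=Mon, D=Thu, E=Tue, F=Wed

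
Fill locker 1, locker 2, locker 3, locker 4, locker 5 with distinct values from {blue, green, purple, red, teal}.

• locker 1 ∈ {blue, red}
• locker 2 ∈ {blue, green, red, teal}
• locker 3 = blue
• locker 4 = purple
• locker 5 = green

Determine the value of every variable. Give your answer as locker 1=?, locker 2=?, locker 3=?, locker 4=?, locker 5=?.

locker 3 has just one choice, so locker 3 = blue. Strike blue from locker 1, locker 2.
locker 4's domain is down to {purple}, so locker 4 = purple.
That leaves locker 5 = green. Strike green from locker 2.
That leaves locker 1 = red. Eliminate red elsewhere: locker 2.
That leaves locker 2 = teal.

locker 1=red, locker 2=teal, locker 3=blue, locker 4=purple, locker 5=green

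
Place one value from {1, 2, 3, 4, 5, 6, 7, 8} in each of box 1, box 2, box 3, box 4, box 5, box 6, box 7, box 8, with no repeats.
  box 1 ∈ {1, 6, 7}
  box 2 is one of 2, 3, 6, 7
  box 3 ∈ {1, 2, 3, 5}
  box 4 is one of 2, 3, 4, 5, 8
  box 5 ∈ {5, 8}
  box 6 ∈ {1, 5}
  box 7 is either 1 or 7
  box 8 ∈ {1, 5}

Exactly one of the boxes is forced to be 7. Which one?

The 8 variables together cover exactly {1, 2, 3, 4, 5, 6, 7, 8} — 8 values for 8 variables — and 4 appears only in box 4's list, so box 4 = 4.
Among the 7 still-open variables, 8 fits only box 5 (and all 7 values in {1, 2, 3, 5, 6, 7, 8} must be used), so box 5 = 8.
The 2 variables box 6 and box 8 are confined to {1, 5}, which locks those values in; drop them from box 1, box 3, box 7.
So 7 goes to box 7.

box 7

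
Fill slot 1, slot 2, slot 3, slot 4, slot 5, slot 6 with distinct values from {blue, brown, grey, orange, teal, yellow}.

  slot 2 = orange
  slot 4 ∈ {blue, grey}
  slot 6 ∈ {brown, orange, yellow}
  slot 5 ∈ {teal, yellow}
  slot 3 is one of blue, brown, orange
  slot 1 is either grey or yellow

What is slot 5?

teal

slot 2 must be orange (only option left). Eliminate orange elsewhere: slot 3, slot 6.
The 5 still-open variables draw from only 5 values {blue, brown, grey, teal, yellow}, so each is used; only slot 5 can be teal, hence slot 5 = teal.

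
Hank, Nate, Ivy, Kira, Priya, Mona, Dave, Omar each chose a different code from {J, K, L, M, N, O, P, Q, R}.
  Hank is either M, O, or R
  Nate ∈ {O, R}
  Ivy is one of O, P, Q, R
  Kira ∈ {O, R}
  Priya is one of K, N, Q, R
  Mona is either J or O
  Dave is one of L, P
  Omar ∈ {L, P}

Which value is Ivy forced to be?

Q

The 2 variables Nate and Kira are confined to {O, R}, which locks those values in; drop them from Hank, Ivy, Priya, Mona.
Hank must be M (only option left).
Mona must be J (only option left).
Dave and Omar share exactly the 2 values {L, P}; by pigeonhole those values go to them, so strike L, P from Ivy.
So Ivy = Q.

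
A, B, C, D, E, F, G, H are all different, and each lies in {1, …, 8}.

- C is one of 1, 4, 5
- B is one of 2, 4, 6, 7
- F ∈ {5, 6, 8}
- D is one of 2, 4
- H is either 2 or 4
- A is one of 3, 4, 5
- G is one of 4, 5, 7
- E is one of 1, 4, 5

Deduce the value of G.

7

The 8 variables draw from only 8 values {1, 2, 3, 4, 5, 6, 7, 8}, so each is used; only A can be 3, hence A = 3.
The 7 still-open variables draw from only 7 values {1, 2, 4, 5, 6, 7, 8}, so each is used; only F can be 8, hence F = 8.
The 6 still-open variables draw from only 6 values {1, 2, 4, 5, 6, 7}, so each is used; only B can be 6, hence B = 6.
The 5 still-open variables draw from only 5 values {1, 2, 4, 5, 7}, so each is used; only G can be 7, hence G = 7.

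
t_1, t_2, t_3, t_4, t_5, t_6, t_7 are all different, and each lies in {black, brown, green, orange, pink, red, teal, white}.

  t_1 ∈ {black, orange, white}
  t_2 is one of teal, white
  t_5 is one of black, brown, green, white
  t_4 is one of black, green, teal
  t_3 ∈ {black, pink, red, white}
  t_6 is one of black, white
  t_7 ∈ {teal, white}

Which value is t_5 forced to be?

brown

The 2 variables t_2 and t_7 are confined to {teal, white}, which locks those values in; drop them from t_1, t_3, t_4, t_5, t_6.
t_6 must be black (only option left). Eliminate black elsewhere: t_1, t_3, t_4, t_5.
t_1 must be orange (only option left).
t_4 has just one choice, so t_4 = green. Remove green from t_5.
So t_5 = brown.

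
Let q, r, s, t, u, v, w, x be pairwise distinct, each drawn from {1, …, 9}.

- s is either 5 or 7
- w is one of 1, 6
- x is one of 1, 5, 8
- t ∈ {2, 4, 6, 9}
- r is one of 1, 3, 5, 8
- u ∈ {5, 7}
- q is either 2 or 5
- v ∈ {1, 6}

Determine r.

3

s and u share exactly the 2 values {5, 7}; by pigeonhole those values go to them, so strike 5, 7 from q, r, x.
q must be 2 (only option left). Strike 2 from t.
v and w between them cover only {1, 6} — a naked pair. Remove those values from r, t, x.
x must be 8 (only option left). Eliminate 8 elsewhere: r.
So r = 3.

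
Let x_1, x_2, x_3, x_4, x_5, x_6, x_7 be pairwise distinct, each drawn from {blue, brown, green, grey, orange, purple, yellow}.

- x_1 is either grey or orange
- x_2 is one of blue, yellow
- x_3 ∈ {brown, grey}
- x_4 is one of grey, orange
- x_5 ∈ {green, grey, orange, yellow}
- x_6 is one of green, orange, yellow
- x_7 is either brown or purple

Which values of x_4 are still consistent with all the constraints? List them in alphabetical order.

grey, orange

The 7 variables draw from only 7 values {blue, brown, green, grey, orange, purple, yellow}, so each is used; only x_2 can be blue, hence x_2 = blue.
The 6 still-open variables together cover exactly {brown, green, grey, orange, purple, yellow} — 6 values for 6 variables — and purple appears only in x_7's list, so x_7 = purple.
Among the 5 still-open variables, brown fits only x_3 (and all 5 values in {brown, green, grey, orange, yellow} must be used), so x_3 = brown.
x_1 and x_4 share exactly the 2 values {grey, orange}; by pigeonhole those values go to them, so strike grey, orange from x_5, x_6.
No further eliminations apply; x_4 can still be any of grey, orange.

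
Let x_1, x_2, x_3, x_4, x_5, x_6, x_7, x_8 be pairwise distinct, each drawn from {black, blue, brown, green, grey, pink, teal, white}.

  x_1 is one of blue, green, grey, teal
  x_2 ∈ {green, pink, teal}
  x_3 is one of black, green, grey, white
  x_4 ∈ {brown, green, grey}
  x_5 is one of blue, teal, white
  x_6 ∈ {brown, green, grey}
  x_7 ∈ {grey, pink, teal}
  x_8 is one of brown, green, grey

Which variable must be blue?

The 8 variables draw from only 8 values {black, blue, brown, green, grey, pink, teal, white}, so each is used; only x_3 can be black, hence x_3 = black.
The 7 still-open variables together cover exactly {blue, brown, green, grey, pink, teal, white} — 7 values for 7 variables — and white appears only in x_5's list, so x_5 = white.
The 6 still-open variables together cover exactly {blue, brown, green, grey, pink, teal} — 6 values for 6 variables — and blue appears only in x_1's list, so x_1 = blue.

x_1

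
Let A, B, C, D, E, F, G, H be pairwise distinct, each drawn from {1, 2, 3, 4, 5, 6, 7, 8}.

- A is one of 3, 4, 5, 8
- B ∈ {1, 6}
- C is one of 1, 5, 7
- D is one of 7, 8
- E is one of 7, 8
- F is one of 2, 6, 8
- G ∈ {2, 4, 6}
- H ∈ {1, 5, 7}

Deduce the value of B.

The 8 variables draw from only 8 values {1, 2, 3, 4, 5, 6, 7, 8}, so each is used; only A can be 3, hence A = 3.
Among the 7 still-open variables, 4 fits only G (and all 7 values in {1, 2, 4, 5, 6, 7, 8} must be used), so G = 4.
The 6 still-open variables together cover exactly {1, 2, 5, 6, 7, 8} — 6 values for 6 variables — and 2 appears only in F's list, so F = 2.
The 5 still-open variables together cover exactly {1, 5, 6, 7, 8} — 5 values for 5 variables — and 6 appears only in B's list, so B = 6.

6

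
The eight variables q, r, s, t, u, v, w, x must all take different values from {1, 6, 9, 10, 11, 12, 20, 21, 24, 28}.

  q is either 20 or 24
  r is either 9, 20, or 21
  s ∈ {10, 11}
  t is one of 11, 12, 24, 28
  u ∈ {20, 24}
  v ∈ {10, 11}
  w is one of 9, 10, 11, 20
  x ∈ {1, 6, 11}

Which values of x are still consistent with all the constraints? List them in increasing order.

q and u share exactly the 2 values {20, 24}; by pigeonhole those values go to them, so strike 20, 24 from r, t, w.
s and v between them cover only {10, 11} — a naked pair. Remove those values from t, w, x.
That leaves w = 9. Strike 9 from r.
r has just one choice, so r = 21.
No further eliminations apply; x can still be any of 1, 6.

1, 6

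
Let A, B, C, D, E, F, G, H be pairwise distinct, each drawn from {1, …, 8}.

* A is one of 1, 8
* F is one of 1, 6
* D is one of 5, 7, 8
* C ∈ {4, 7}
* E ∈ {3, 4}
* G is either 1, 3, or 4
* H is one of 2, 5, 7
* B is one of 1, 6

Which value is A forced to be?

Among the 8 variables, 2 fits only H (and all 8 values in {1, 2, 3, 4, 5, 6, 7, 8} must be used), so H = 2.
Among the 7 still-open variables, 5 fits only D (and all 7 values in {1, 3, 4, 5, 6, 7, 8} must be used), so D = 5.
The 6 still-open variables together cover exactly {1, 3, 4, 6, 7, 8} — 6 values for 6 variables — and 7 appears only in C's list, so C = 7.
Among the 5 still-open variables, 8 fits only A (and all 5 values in {1, 3, 4, 6, 8} must be used), so A = 8.

8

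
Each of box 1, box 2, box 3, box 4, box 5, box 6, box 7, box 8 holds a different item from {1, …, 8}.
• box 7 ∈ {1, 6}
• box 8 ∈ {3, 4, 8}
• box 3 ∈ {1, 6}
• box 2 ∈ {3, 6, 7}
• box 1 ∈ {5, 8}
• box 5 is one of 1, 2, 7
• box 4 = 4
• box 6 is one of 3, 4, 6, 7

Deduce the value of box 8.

box 4 has just one choice, so box 4 = 4. Remove 4 from box 6, box 8.
Among the 7 still-open variables, 2 fits only box 5 (and all 7 values in {1, 2, 3, 5, 6, 7, 8} must be used), so box 5 = 2.
The 6 still-open variables together cover exactly {1, 3, 5, 6, 7, 8} — 6 values for 6 variables — and 5 appears only in box 1's list, so box 1 = 5.
The 5 still-open variables draw from only 5 values {1, 3, 6, 7, 8}, so each is used; only box 8 can be 8, hence box 8 = 8.

8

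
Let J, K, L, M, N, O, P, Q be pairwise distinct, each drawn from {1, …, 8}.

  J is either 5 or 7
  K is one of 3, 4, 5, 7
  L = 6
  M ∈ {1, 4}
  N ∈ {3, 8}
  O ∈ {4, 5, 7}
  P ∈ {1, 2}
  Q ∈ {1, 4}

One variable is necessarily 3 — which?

L has just one choice, so L = 6.
The 7 still-open variables draw from only 7 values {1, 2, 3, 4, 5, 7, 8}, so each is used; only P can be 2, hence P = 2.
The 6 still-open variables together cover exactly {1, 3, 4, 5, 7, 8} — 6 values for 6 variables — and 8 appears only in N's list, so N = 8.
The 5 still-open variables draw from only 5 values {1, 3, 4, 5, 7}, so each is used; only K can be 3, hence K = 3.

K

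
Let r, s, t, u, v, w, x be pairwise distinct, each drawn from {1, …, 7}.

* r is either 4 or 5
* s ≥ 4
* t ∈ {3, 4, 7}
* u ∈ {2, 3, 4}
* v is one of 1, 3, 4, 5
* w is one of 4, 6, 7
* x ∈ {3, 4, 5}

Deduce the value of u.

Among the 7 variables, 1 fits only v (and all 7 values in {1, 2, 3, 4, 5, 6, 7} must be used), so v = 1.
Among the 6 still-open variables, 2 fits only u (and all 6 values in {2, 3, 4, 5, 6, 7} must be used), so u = 2.

2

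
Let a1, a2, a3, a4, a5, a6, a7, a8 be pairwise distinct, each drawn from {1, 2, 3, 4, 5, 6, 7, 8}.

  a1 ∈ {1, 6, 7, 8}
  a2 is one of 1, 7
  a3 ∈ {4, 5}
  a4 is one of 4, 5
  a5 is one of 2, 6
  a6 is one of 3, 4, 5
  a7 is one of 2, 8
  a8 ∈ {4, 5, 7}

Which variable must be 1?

The 8 variables together cover exactly {1, 2, 3, 4, 5, 6, 7, 8} — 8 values for 8 variables — and 3 appears only in a6's list, so a6 = 3.
The 2 variables a3 and a4 are confined to {4, 5}, which locks those values in; drop them from a8.
a8 must be 7 (only option left). Eliminate 7 elsewhere: a1, a2.
So 1 goes to a2.

a2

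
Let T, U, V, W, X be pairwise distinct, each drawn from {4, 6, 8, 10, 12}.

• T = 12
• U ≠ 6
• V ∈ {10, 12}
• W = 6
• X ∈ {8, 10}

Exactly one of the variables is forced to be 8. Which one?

X

T's domain is down to {12}, so T = 12. Remove 12 from U, V.
That leaves V = 10. Strike 10 from U, X.
So 8 goes to X.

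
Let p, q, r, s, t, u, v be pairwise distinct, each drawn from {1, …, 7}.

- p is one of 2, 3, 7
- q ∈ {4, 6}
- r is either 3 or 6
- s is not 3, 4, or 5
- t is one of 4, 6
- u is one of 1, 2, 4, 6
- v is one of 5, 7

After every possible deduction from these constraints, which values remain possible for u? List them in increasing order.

1, 2

The 7 variables draw from only 7 values {1, 2, 3, 4, 5, 6, 7}, so each is used; only v can be 5, hence v = 5.
q and t between them cover only {4, 6} — a naked pair. Remove those values from r, s, u.
That leaves r = 3. Strike 3 from p.
No further eliminations apply; u can still be any of 1, 2.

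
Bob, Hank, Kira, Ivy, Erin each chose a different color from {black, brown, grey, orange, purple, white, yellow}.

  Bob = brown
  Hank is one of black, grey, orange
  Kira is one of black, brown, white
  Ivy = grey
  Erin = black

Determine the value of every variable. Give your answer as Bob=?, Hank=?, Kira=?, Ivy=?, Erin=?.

Bob must be brown (only option left). So Kira can't be brown.
That leaves Ivy = grey. Remove grey from Hank.
Erin must be black (only option left). Eliminate black elsewhere: Hank, Kira.
Hank must be orange (only option left).
Kira has just one choice, so Kira = white.

Bob=brown, Hank=orange, Kira=white, Ivy=grey, Erin=black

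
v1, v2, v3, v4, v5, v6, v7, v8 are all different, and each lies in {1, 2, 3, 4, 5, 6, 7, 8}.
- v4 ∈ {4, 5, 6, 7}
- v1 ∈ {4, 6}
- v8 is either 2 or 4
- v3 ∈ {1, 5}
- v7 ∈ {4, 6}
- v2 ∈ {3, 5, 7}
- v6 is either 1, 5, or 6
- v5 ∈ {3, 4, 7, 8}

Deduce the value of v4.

The 8 variables together cover exactly {1, 2, 3, 4, 5, 6, 7, 8} — 8 values for 8 variables — and 2 appears only in v8's list, so v8 = 2.
Among the 7 still-open variables, 8 fits only v5 (and all 7 values in {1, 3, 4, 5, 6, 7, 8} must be used), so v5 = 8.
Among the 6 still-open variables, 3 fits only v2 (and all 6 values in {1, 3, 4, 5, 6, 7} must be used), so v2 = 3.
The 5 still-open variables draw from only 5 values {1, 4, 5, 6, 7}, so each is used; only v4 can be 7, hence v4 = 7.

7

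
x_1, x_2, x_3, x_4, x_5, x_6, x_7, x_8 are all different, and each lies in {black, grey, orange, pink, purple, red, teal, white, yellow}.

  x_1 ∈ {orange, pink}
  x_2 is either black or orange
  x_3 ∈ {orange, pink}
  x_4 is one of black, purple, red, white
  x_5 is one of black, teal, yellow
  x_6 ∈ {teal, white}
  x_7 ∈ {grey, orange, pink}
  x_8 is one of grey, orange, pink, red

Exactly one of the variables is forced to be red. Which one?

x_8

x_1 and x_3 between them cover only {orange, pink} — a naked pair. Remove those values from x_2, x_7, x_8.
x_2's domain is down to {black}, so x_2 = black. Remove black from x_4, x_5.
That leaves x_7 = grey. Eliminate grey elsewhere: x_8.
So red goes to x_8.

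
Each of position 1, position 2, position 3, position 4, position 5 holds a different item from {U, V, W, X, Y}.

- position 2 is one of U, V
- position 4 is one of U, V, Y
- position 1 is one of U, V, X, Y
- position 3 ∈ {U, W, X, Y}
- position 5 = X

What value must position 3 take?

position 5's domain is down to {X}, so position 5 = X. Strike X from position 1, position 3.
The 4 still-open variables together cover exactly {U, V, W, Y} — 4 values for 4 variables — and W appears only in position 3's list, so position 3 = W.

W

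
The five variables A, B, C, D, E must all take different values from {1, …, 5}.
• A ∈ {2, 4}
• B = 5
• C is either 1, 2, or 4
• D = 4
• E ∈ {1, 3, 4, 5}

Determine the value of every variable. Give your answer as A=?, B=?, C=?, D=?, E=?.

A=2, B=5, C=1, D=4, E=3

B must be 5 (only option left). Eliminate 5 elsewhere: E.
D must be 4 (only option left). Eliminate 4 elsewhere: A, C, E.
A's domain is down to {2}, so A = 2. So C can't be 2.
C's domain is down to {1}, so C = 1. Remove 1 from E.
That leaves E = 3.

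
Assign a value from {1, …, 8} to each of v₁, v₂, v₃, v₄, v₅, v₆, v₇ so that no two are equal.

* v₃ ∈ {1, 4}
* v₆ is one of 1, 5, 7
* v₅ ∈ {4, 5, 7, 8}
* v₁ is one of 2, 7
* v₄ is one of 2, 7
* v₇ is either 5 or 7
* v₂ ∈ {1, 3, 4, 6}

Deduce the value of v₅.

v₁ and v₄ between them cover only {2, 7} — a naked pair. Remove those values from v₅, v₆, v₇.
v₇ has just one choice, so v₇ = 5. So v₅, v₆ can't be 5.
v₆'s domain is down to {1}, so v₆ = 1. Strike 1 from v₂, v₃.
v₃ has just one choice, so v₃ = 4. So v₂, v₅ can't be 4.
So v₅ = 8.

8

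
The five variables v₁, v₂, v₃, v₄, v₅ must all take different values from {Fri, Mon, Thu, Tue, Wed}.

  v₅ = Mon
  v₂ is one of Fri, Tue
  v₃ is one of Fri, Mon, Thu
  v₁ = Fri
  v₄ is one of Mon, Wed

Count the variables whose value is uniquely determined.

5

v₁ must be Fri (only option left). So v₂, v₃ can't be Fri.
v₂ has just one choice, so v₂ = Tue.
v₅ must be Mon (only option left). Strike Mon from v₃, v₄.
That leaves v₃ = Thu.
v₄ has just one choice, so v₄ = Wed.
Every variable is fixed: v₁=Fri, v₂=Tue, v₃=Thu, v₄=Wed, v₅=Mon. That makes 5.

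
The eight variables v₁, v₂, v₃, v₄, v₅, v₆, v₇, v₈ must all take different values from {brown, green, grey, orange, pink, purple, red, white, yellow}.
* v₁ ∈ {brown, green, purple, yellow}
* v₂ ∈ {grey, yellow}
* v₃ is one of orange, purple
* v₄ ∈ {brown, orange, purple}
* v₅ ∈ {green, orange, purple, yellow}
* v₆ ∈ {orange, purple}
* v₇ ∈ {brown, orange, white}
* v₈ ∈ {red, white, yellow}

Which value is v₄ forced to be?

Among the 8 variables, grey fits only v₂ (and all 8 values in {brown, green, grey, orange, purple, red, white, yellow} must be used), so v₂ = grey.
The 7 still-open variables together cover exactly {brown, green, orange, purple, red, white, yellow} — 7 values for 7 variables — and red appears only in v₈'s list, so v₈ = red.
The 6 still-open variables together cover exactly {brown, green, orange, purple, white, yellow} — 6 values for 6 variables — and white appears only in v₇'s list, so v₇ = white.
v₃ and v₆ share exactly the 2 values {orange, purple}; by pigeonhole those values go to them, so strike orange, purple from v₁, v₄, v₅.
So v₄ = brown.

brown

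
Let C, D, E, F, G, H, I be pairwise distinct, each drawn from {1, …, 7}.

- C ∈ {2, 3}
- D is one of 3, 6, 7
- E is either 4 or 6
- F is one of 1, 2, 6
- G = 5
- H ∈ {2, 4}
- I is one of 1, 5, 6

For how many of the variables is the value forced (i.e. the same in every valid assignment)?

3

G has just one choice, so G = 5. Eliminate 5 elsewhere: I.
Among the 6 still-open variables, 7 fits only D (and all 6 values in {1, 2, 3, 4, 6, 7} must be used), so D = 7.
The 5 still-open variables together cover exactly {1, 2, 3, 4, 6} — 5 values for 5 variables — and 3 appears only in C's list, so C = 3.
Determined: C=3, D=7, G=5. The other variables each still have more than one consistent value. That makes 3.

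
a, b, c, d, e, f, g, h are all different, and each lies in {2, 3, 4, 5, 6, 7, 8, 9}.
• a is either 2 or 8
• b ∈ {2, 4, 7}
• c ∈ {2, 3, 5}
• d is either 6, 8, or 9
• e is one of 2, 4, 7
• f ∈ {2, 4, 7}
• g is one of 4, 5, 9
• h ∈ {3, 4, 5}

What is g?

9

The 8 variables together cover exactly {2, 3, 4, 5, 6, 7, 8, 9} — 8 values for 8 variables — and 6 appears only in d's list, so d = 6.
The 7 still-open variables together cover exactly {2, 3, 4, 5, 7, 8, 9} — 7 values for 7 variables — and 8 appears only in a's list, so a = 8.
The 6 still-open variables draw from only 6 values {2, 3, 4, 5, 7, 9}, so each is used; only g can be 9, hence g = 9.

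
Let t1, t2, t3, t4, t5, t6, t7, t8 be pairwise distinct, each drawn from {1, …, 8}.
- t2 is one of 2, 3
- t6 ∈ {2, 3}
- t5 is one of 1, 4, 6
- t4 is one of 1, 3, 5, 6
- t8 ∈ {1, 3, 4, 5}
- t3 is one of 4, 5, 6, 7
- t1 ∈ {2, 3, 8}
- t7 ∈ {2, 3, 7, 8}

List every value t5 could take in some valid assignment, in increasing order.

1, 4, 6

t2 and t6 share exactly the 2 values {2, 3}; by pigeonhole those values go to them, so strike 2, 3 from t1, t4, t7, t8.
t1's domain is down to {8}, so t1 = 8. Remove 8 from t7.
That leaves t7 = 7. So t3 can't be 7.
No further eliminations apply; t5 can still be any of 1, 4, 6.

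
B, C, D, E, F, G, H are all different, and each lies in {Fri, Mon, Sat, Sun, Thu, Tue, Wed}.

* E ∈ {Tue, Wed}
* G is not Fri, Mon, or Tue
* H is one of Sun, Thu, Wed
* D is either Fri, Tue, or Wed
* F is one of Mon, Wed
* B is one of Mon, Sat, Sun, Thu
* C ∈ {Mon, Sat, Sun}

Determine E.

Tue

The 7 variables together cover exactly {Fri, Mon, Sat, Sun, Thu, Tue, Wed} — 7 values for 7 variables — and Fri appears only in D's list, so D = Fri.
Among the 6 still-open variables, Tue fits only E (and all 6 values in {Mon, Sat, Sun, Thu, Tue, Wed} must be used), so E = Tue.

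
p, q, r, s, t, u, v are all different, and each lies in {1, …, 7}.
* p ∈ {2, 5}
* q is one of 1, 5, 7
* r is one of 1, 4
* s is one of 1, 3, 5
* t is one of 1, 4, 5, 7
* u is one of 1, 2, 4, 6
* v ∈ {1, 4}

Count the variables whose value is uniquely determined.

3

The 7 variables together cover exactly {1, 2, 3, 4, 5, 6, 7} — 7 values for 7 variables — and 3 appears only in s's list, so s = 3.
The 6 still-open variables together cover exactly {1, 2, 4, 5, 6, 7} — 6 values for 6 variables — and 6 appears only in u's list, so u = 6.
The 5 still-open variables together cover exactly {1, 2, 4, 5, 7} — 5 values for 5 variables — and 2 appears only in p's list, so p = 2.
r and v between them cover only {1, 4} — a naked pair. Remove those values from q, t.
Determined: p=2, s=3, u=6. The other variables each still have more than one consistent value. That makes 3.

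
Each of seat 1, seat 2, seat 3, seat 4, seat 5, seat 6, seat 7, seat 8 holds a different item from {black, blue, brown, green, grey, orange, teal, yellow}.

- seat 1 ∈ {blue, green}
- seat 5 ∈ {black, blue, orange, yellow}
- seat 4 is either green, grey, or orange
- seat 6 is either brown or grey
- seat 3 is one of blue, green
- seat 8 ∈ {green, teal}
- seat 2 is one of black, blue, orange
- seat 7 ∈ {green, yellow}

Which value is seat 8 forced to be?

teal

The 8 variables draw from only 8 values {black, blue, brown, green, grey, orange, teal, yellow}, so each is used; only seat 6 can be brown, hence seat 6 = brown.
The 7 still-open variables draw from only 7 values {black, blue, green, grey, orange, teal, yellow}, so each is used; only seat 4 can be grey, hence seat 4 = grey.
The 6 still-open variables together cover exactly {black, blue, green, orange, teal, yellow} — 6 values for 6 variables — and teal appears only in seat 8's list, so seat 8 = teal.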